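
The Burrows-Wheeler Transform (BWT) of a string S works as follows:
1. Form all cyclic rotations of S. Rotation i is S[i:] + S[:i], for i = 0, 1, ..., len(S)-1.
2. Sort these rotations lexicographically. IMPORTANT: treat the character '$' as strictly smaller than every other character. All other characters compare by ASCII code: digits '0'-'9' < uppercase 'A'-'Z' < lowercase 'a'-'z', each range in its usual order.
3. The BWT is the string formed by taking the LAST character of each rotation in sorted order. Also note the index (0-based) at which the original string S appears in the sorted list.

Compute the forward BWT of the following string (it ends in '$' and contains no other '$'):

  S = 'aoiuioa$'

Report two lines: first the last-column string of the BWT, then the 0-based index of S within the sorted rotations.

Answer: ao$uoiai
2

Derivation:
All 8 rotations (rotation i = S[i:]+S[:i]):
  rot[0] = aoiuioa$
  rot[1] = oiuioa$a
  rot[2] = iuioa$ao
  rot[3] = uioa$aoi
  rot[4] = ioa$aoiu
  rot[5] = oa$aoiui
  rot[6] = a$aoiuio
  rot[7] = $aoiuioa
Sorted (with $ < everything):
  sorted[0] = $aoiuioa  (last char: 'a')
  sorted[1] = a$aoiuio  (last char: 'o')
  sorted[2] = aoiuioa$  (last char: '$')
  sorted[3] = ioa$aoiu  (last char: 'u')
  sorted[4] = iuioa$ao  (last char: 'o')
  sorted[5] = oa$aoiui  (last char: 'i')
  sorted[6] = oiuioa$a  (last char: 'a')
  sorted[7] = uioa$aoi  (last char: 'i')
Last column: ao$uoiai
Original string S is at sorted index 2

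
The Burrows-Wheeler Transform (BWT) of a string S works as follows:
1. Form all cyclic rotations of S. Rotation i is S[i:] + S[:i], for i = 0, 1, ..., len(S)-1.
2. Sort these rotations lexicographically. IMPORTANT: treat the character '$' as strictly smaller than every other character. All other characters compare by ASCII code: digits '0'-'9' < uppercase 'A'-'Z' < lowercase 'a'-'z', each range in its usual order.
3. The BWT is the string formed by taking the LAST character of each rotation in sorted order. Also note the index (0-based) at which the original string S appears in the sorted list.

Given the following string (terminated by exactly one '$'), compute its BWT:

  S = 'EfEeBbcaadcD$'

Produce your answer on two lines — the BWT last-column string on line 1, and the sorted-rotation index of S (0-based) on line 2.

All 13 rotations (rotation i = S[i:]+S[:i]):
  rot[0] = EfEeBbcaadcD$
  rot[1] = fEeBbcaadcD$E
  rot[2] = EeBbcaadcD$Ef
  rot[3] = eBbcaadcD$EfE
  rot[4] = BbcaadcD$EfEe
  rot[5] = bcaadcD$EfEeB
  rot[6] = caadcD$EfEeBb
  rot[7] = aadcD$EfEeBbc
  rot[8] = adcD$EfEeBbca
  rot[9] = dcD$EfEeBbcaa
  rot[10] = cD$EfEeBbcaad
  rot[11] = D$EfEeBbcaadc
  rot[12] = $EfEeBbcaadcD
Sorted (with $ < everything):
  sorted[0] = $EfEeBbcaadcD  (last char: 'D')
  sorted[1] = BbcaadcD$EfEe  (last char: 'e')
  sorted[2] = D$EfEeBbcaadc  (last char: 'c')
  sorted[3] = EeBbcaadcD$Ef  (last char: 'f')
  sorted[4] = EfEeBbcaadcD$  (last char: '$')
  sorted[5] = aadcD$EfEeBbc  (last char: 'c')
  sorted[6] = adcD$EfEeBbca  (last char: 'a')
  sorted[7] = bcaadcD$EfEeB  (last char: 'B')
  sorted[8] = cD$EfEeBbcaad  (last char: 'd')
  sorted[9] = caadcD$EfEeBb  (last char: 'b')
  sorted[10] = dcD$EfEeBbcaa  (last char: 'a')
  sorted[11] = eBbcaadcD$EfE  (last char: 'E')
  sorted[12] = fEeBbcaadcD$E  (last char: 'E')
Last column: Decf$caBdbaEE
Original string S is at sorted index 4

Answer: Decf$caBdbaEE
4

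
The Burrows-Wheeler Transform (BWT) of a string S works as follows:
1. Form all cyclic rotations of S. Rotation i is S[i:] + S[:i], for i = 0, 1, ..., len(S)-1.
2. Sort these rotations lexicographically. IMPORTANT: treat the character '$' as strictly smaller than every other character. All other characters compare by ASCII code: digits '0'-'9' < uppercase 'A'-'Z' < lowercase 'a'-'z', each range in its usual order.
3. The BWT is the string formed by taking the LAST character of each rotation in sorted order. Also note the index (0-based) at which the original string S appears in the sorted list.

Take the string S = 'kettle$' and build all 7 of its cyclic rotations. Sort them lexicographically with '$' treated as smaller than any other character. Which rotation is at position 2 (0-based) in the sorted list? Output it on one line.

Answer: ettle$k

Derivation:
All 7 rotations (rotation i = S[i:]+S[:i]):
  rot[0] = kettle$
  rot[1] = ettle$k
  rot[2] = ttle$ke
  rot[3] = tle$ket
  rot[4] = le$kett
  rot[5] = e$kettl
  rot[6] = $kettle
Sorted (with $ < everything):
  sorted[0] = $kettle
  sorted[1] = e$kettl
  sorted[2] = ettle$k
  sorted[3] = kettle$
  sorted[4] = le$kett
  sorted[5] = tle$ket
  sorted[6] = ttle$ke
sorted[2] = ettle$k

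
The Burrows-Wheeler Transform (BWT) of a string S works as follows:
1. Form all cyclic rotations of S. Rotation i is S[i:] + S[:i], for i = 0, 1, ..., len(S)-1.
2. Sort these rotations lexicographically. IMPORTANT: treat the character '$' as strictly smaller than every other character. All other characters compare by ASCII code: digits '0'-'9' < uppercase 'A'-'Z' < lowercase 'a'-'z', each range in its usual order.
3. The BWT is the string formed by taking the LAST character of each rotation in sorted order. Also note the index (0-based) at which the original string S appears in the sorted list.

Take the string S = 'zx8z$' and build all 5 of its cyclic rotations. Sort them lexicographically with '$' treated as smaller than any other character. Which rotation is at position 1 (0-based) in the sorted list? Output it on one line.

All 5 rotations (rotation i = S[i:]+S[:i]):
  rot[0] = zx8z$
  rot[1] = x8z$z
  rot[2] = 8z$zx
  rot[3] = z$zx8
  rot[4] = $zx8z
Sorted (with $ < everything):
  sorted[0] = $zx8z
  sorted[1] = 8z$zx
  sorted[2] = x8z$z
  sorted[3] = z$zx8
  sorted[4] = zx8z$
sorted[1] = 8z$zx

Answer: 8z$zx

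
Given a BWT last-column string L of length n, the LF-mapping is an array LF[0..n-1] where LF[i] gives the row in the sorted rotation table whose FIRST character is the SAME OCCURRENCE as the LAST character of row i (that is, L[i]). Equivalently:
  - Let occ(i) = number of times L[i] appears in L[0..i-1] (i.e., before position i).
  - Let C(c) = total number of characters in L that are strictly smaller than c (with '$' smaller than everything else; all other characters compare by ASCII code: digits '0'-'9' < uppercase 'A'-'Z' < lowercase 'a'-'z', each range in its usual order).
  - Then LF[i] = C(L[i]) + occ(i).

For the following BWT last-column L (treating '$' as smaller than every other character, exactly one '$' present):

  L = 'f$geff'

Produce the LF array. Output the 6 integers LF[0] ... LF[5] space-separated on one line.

Char counts: '$':1, 'e':1, 'f':3, 'g':1
C (first-col start): C('$')=0, C('e')=1, C('f')=2, C('g')=5
L[0]='f': occ=0, LF[0]=C('f')+0=2+0=2
L[1]='$': occ=0, LF[1]=C('$')+0=0+0=0
L[2]='g': occ=0, LF[2]=C('g')+0=5+0=5
L[3]='e': occ=0, LF[3]=C('e')+0=1+0=1
L[4]='f': occ=1, LF[4]=C('f')+1=2+1=3
L[5]='f': occ=2, LF[5]=C('f')+2=2+2=4

Answer: 2 0 5 1 3 4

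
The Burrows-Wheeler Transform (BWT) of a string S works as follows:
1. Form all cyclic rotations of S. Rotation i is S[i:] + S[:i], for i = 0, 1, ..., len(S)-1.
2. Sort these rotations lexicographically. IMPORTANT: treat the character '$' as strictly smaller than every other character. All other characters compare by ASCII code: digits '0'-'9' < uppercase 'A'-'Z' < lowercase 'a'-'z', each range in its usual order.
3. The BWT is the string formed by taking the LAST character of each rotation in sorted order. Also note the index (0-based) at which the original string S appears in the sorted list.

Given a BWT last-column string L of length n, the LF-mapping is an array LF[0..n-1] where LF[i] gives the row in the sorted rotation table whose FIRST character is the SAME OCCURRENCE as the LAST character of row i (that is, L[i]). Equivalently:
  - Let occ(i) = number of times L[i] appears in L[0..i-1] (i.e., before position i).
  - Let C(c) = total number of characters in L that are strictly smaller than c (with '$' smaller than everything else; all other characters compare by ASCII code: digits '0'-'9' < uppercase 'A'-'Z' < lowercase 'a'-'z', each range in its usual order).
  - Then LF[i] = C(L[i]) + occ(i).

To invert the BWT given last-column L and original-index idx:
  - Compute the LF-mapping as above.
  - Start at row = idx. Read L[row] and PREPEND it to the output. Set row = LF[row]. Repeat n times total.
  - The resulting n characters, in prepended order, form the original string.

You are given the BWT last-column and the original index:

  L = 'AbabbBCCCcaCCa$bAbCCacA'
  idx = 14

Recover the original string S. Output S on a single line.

LF mapping: 1 16 12 17 18 4 5 6 7 21 13 8 9 14 0 19 2 20 10 11 15 22 3
Walk LF starting at row 14, prepending L[row]:
  step 1: row=14, L[14]='$', prepend. Next row=LF[14]=0
  step 2: row=0, L[0]='A', prepend. Next row=LF[0]=1
  step 3: row=1, L[1]='b', prepend. Next row=LF[1]=16
  step 4: row=16, L[16]='A', prepend. Next row=LF[16]=2
  step 5: row=2, L[2]='a', prepend. Next row=LF[2]=12
  step 6: row=12, L[12]='C', prepend. Next row=LF[12]=9
  step 7: row=9, L[9]='c', prepend. Next row=LF[9]=21
  step 8: row=21, L[21]='c', prepend. Next row=LF[21]=22
  step 9: row=22, L[22]='A', prepend. Next row=LF[22]=3
  step 10: row=3, L[3]='b', prepend. Next row=LF[3]=17
  step 11: row=17, L[17]='b', prepend. Next row=LF[17]=20
  step 12: row=20, L[20]='a', prepend. Next row=LF[20]=15
  step 13: row=15, L[15]='b', prepend. Next row=LF[15]=19
  step 14: row=19, L[19]='C', prepend. Next row=LF[19]=11
  step 15: row=11, L[11]='C', prepend. Next row=LF[11]=8
  step 16: row=8, L[8]='C', prepend. Next row=LF[8]=7
  step 17: row=7, L[7]='C', prepend. Next row=LF[7]=6
  step 18: row=6, L[6]='C', prepend. Next row=LF[6]=5
  step 19: row=5, L[5]='B', prepend. Next row=LF[5]=4
  step 20: row=4, L[4]='b', prepend. Next row=LF[4]=18
  step 21: row=18, L[18]='C', prepend. Next row=LF[18]=10
  step 22: row=10, L[10]='a', prepend. Next row=LF[10]=13
  step 23: row=13, L[13]='a', prepend. Next row=LF[13]=14
Reversed output: aaCbBCCCCCbabbAccCaAbA$

Answer: aaCbBCCCCCbabbAccCaAbA$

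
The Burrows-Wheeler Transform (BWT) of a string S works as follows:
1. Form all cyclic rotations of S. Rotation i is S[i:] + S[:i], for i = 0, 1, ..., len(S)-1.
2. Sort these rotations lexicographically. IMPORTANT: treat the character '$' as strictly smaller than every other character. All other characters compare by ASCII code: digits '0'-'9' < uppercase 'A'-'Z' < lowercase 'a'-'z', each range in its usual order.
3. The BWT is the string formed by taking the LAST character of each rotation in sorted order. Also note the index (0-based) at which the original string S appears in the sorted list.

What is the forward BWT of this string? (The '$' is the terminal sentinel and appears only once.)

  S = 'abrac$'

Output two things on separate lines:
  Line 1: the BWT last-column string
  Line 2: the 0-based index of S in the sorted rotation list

All 6 rotations (rotation i = S[i:]+S[:i]):
  rot[0] = abrac$
  rot[1] = brac$a
  rot[2] = rac$ab
  rot[3] = ac$abr
  rot[4] = c$abra
  rot[5] = $abrac
Sorted (with $ < everything):
  sorted[0] = $abrac  (last char: 'c')
  sorted[1] = abrac$  (last char: '$')
  sorted[2] = ac$abr  (last char: 'r')
  sorted[3] = brac$a  (last char: 'a')
  sorted[4] = c$abra  (last char: 'a')
  sorted[5] = rac$ab  (last char: 'b')
Last column: c$raab
Original string S is at sorted index 1

Answer: c$raab
1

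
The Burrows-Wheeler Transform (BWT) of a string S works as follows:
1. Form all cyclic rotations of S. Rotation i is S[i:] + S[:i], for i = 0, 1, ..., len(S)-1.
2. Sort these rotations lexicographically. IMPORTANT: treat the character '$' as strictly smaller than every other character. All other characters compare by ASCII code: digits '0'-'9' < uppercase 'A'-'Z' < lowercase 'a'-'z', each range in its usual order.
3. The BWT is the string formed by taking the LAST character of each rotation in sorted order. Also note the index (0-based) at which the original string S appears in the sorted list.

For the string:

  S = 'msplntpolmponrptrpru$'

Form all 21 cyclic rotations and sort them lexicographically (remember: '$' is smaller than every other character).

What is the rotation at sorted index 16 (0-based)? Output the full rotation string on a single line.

Answer: ru$msplntpolmponrptrp

Derivation:
All 21 rotations (rotation i = S[i:]+S[:i]):
  rot[0] = msplntpolmponrptrpru$
  rot[1] = splntpolmponrptrpru$m
  rot[2] = plntpolmponrptrpru$ms
  rot[3] = lntpolmponrptrpru$msp
  rot[4] = ntpolmponrptrpru$mspl
  rot[5] = tpolmponrptrpru$mspln
  rot[6] = polmponrptrpru$msplnt
  rot[7] = olmponrptrpru$msplntp
  rot[8] = lmponrptrpru$msplntpo
  rot[9] = mponrptrpru$msplntpol
  rot[10] = ponrptrpru$msplntpolm
  rot[11] = onrptrpru$msplntpolmp
  rot[12] = nrptrpru$msplntpolmpo
  rot[13] = rptrpru$msplntpolmpon
  rot[14] = ptrpru$msplntpolmponr
  rot[15] = trpru$msplntpolmponrp
  rot[16] = rpru$msplntpolmponrpt
  rot[17] = pru$msplntpolmponrptr
  rot[18] = ru$msplntpolmponrptrp
  rot[19] = u$msplntpolmponrptrpr
  rot[20] = $msplntpolmponrptrpru
Sorted (with $ < everything):
  sorted[0] = $msplntpolmponrptrpru
  sorted[1] = lmponrptrpru$msplntpo
  sorted[2] = lntpolmponrptrpru$msp
  sorted[3] = mponrptrpru$msplntpol
  sorted[4] = msplntpolmponrptrpru$
  sorted[5] = nrptrpru$msplntpolmpo
  sorted[6] = ntpolmponrptrpru$mspl
  sorted[7] = olmponrptrpru$msplntp
  sorted[8] = onrptrpru$msplntpolmp
  sorted[9] = plntpolmponrptrpru$ms
  sorted[10] = polmponrptrpru$msplnt
  sorted[11] = ponrptrpru$msplntpolm
  sorted[12] = pru$msplntpolmponrptr
  sorted[13] = ptrpru$msplntpolmponr
  sorted[14] = rpru$msplntpolmponrpt
  sorted[15] = rptrpru$msplntpolmpon
  sorted[16] = ru$msplntpolmponrptrp
  sorted[17] = splntpolmponrptrpru$m
  sorted[18] = tpolmponrptrpru$mspln
  sorted[19] = trpru$msplntpolmponrp
  sorted[20] = u$msplntpolmponrptrpr
sorted[16] = ru$msplntpolmponrptrp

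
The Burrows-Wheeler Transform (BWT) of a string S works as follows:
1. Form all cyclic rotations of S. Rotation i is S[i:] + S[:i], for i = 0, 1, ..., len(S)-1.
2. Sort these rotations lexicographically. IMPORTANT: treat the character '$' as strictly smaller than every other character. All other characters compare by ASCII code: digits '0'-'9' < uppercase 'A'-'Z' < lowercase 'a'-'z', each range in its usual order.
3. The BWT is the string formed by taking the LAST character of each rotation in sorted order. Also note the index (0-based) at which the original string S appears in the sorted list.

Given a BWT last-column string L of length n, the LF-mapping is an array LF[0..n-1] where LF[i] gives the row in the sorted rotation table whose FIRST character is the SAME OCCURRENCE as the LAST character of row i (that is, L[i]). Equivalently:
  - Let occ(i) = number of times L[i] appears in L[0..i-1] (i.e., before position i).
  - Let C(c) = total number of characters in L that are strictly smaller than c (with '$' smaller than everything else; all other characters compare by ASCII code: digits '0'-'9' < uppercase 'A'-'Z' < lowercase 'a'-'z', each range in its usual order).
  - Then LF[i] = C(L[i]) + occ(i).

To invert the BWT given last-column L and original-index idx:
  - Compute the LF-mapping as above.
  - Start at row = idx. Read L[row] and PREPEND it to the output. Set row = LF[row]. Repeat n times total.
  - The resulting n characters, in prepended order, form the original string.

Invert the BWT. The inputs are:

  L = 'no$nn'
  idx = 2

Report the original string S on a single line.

Answer: nnon$

Derivation:
LF mapping: 1 4 0 2 3
Walk LF starting at row 2, prepending L[row]:
  step 1: row=2, L[2]='$', prepend. Next row=LF[2]=0
  step 2: row=0, L[0]='n', prepend. Next row=LF[0]=1
  step 3: row=1, L[1]='o', prepend. Next row=LF[1]=4
  step 4: row=4, L[4]='n', prepend. Next row=LF[4]=3
  step 5: row=3, L[3]='n', prepend. Next row=LF[3]=2
Reversed output: nnon$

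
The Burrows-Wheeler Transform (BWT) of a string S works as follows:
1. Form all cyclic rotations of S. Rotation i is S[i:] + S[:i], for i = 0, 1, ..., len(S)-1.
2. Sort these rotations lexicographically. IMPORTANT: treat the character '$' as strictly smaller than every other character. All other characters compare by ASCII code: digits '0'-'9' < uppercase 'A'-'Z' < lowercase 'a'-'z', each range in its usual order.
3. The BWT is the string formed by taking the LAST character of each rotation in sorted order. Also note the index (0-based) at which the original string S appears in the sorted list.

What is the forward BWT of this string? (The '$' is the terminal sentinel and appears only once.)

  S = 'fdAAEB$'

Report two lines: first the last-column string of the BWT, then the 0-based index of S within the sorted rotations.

All 7 rotations (rotation i = S[i:]+S[:i]):
  rot[0] = fdAAEB$
  rot[1] = dAAEB$f
  rot[2] = AAEB$fd
  rot[3] = AEB$fdA
  rot[4] = EB$fdAA
  rot[5] = B$fdAAE
  rot[6] = $fdAAEB
Sorted (with $ < everything):
  sorted[0] = $fdAAEB  (last char: 'B')
  sorted[1] = AAEB$fd  (last char: 'd')
  sorted[2] = AEB$fdA  (last char: 'A')
  sorted[3] = B$fdAAE  (last char: 'E')
  sorted[4] = EB$fdAA  (last char: 'A')
  sorted[5] = dAAEB$f  (last char: 'f')
  sorted[6] = fdAAEB$  (last char: '$')
Last column: BdAEAf$
Original string S is at sorted index 6

Answer: BdAEAf$
6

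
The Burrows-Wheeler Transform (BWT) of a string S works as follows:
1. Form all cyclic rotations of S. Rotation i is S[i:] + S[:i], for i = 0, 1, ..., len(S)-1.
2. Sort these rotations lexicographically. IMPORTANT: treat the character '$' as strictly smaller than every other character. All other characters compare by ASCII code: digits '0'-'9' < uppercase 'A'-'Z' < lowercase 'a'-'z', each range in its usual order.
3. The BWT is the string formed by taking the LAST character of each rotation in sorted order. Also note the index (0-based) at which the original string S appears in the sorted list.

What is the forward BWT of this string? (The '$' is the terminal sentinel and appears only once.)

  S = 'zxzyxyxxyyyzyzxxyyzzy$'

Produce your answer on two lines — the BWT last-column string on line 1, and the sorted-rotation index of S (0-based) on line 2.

All 22 rotations (rotation i = S[i:]+S[:i]):
  rot[0] = zxzyxyxxyyyzyzxxyyzzy$
  rot[1] = xzyxyxxyyyzyzxxyyzzy$z
  rot[2] = zyxyxxyyyzyzxxyyzzy$zx
  rot[3] = yxyxxyyyzyzxxyyzzy$zxz
  rot[4] = xyxxyyyzyzxxyyzzy$zxzy
  rot[5] = yxxyyyzyzxxyyzzy$zxzyx
  rot[6] = xxyyyzyzxxyyzzy$zxzyxy
  rot[7] = xyyyzyzxxyyzzy$zxzyxyx
  rot[8] = yyyzyzxxyyzzy$zxzyxyxx
  rot[9] = yyzyzxxyyzzy$zxzyxyxxy
  rot[10] = yzyzxxyyzzy$zxzyxyxxyy
  rot[11] = zyzxxyyzzy$zxzyxyxxyyy
  rot[12] = yzxxyyzzy$zxzyxyxxyyyz
  rot[13] = zxxyyzzy$zxzyxyxxyyyzy
  rot[14] = xxyyzzy$zxzyxyxxyyyzyz
  rot[15] = xyyzzy$zxzyxyxxyyyzyzx
  rot[16] = yyzzy$zxzyxyxxyyyzyzxx
  rot[17] = yzzy$zxzyxyxxyyyzyzxxy
  rot[18] = zzy$zxzyxyxxyyyzyzxxyy
  rot[19] = zy$zxzyxyxxyyyzyzxxyyz
  rot[20] = y$zxzyxyxxyyyzyzxxyyzz
  rot[21] = $zxzyxyxxyyyzyzxxyyzzy
Sorted (with $ < everything):
  sorted[0] = $zxzyxyxxyyyzyzxxyyzzy  (last char: 'y')
  sorted[1] = xxyyyzyzxxyyzzy$zxzyxy  (last char: 'y')
  sorted[2] = xxyyzzy$zxzyxyxxyyyzyz  (last char: 'z')
  sorted[3] = xyxxyyyzyzxxyyzzy$zxzy  (last char: 'y')
  sorted[4] = xyyyzyzxxyyzzy$zxzyxyx  (last char: 'x')
  sorted[5] = xyyzzy$zxzyxyxxyyyzyzx  (last char: 'x')
  sorted[6] = xzyxyxxyyyzyzxxyyzzy$z  (last char: 'z')
  sorted[7] = y$zxzyxyxxyyyzyzxxyyzz  (last char: 'z')
  sorted[8] = yxxyyyzyzxxyyzzy$zxzyx  (last char: 'x')
  sorted[9] = yxyxxyyyzyzxxyyzzy$zxz  (last char: 'z')
  sorted[10] = yyyzyzxxyyzzy$zxzyxyxx  (last char: 'x')
  sorted[11] = yyzyzxxyyzzy$zxzyxyxxy  (last char: 'y')
  sorted[12] = yyzzy$zxzyxyxxyyyzyzxx  (last char: 'x')
  sorted[13] = yzxxyyzzy$zxzyxyxxyyyz  (last char: 'z')
  sorted[14] = yzyzxxyyzzy$zxzyxyxxyy  (last char: 'y')
  sorted[15] = yzzy$zxzyxyxxyyyzyzxxy  (last char: 'y')
  sorted[16] = zxxyyzzy$zxzyxyxxyyyzy  (last char: 'y')
  sorted[17] = zxzyxyxxyyyzyzxxyyzzy$  (last char: '$')
  sorted[18] = zy$zxzyxyxxyyyzyzxxyyz  (last char: 'z')
  sorted[19] = zyxyxxyyyzyzxxyyzzy$zx  (last char: 'x')
  sorted[20] = zyzxxyyzzy$zxzyxyxxyyy  (last char: 'y')
  sorted[21] = zzy$zxzyxyxxyyyzyzxxyy  (last char: 'y')
Last column: yyzyxxzzxzxyxzyyy$zxyy
Original string S is at sorted index 17

Answer: yyzyxxzzxzxyxzyyy$zxyy
17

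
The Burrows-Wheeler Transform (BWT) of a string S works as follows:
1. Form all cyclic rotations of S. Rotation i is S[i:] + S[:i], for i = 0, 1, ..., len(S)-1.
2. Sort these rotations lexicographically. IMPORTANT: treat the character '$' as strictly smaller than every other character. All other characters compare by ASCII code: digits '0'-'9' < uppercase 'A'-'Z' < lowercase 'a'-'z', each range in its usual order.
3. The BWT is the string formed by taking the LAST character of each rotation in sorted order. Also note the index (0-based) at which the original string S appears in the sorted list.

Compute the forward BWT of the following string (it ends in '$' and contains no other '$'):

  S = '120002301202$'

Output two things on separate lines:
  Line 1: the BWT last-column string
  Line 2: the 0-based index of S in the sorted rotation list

All 13 rotations (rotation i = S[i:]+S[:i]):
  rot[0] = 120002301202$
  rot[1] = 20002301202$1
  rot[2] = 0002301202$12
  rot[3] = 002301202$120
  rot[4] = 02301202$1200
  rot[5] = 2301202$12000
  rot[6] = 301202$120002
  rot[7] = 01202$1200023
  rot[8] = 1202$12000230
  rot[9] = 202$120002301
  rot[10] = 02$1200023012
  rot[11] = 2$12000230120
  rot[12] = $120002301202
Sorted (with $ < everything):
  sorted[0] = $120002301202  (last char: '2')
  sorted[1] = 0002301202$12  (last char: '2')
  sorted[2] = 002301202$120  (last char: '0')
  sorted[3] = 01202$1200023  (last char: '3')
  sorted[4] = 02$1200023012  (last char: '2')
  sorted[5] = 02301202$1200  (last char: '0')
  sorted[6] = 120002301202$  (last char: '$')
  sorted[7] = 1202$12000230  (last char: '0')
  sorted[8] = 2$12000230120  (last char: '0')
  sorted[9] = 20002301202$1  (last char: '1')
  sorted[10] = 202$120002301  (last char: '1')
  sorted[11] = 2301202$12000  (last char: '0')
  sorted[12] = 301202$120002  (last char: '2')
Last column: 220320$001102
Original string S is at sorted index 6

Answer: 220320$001102
6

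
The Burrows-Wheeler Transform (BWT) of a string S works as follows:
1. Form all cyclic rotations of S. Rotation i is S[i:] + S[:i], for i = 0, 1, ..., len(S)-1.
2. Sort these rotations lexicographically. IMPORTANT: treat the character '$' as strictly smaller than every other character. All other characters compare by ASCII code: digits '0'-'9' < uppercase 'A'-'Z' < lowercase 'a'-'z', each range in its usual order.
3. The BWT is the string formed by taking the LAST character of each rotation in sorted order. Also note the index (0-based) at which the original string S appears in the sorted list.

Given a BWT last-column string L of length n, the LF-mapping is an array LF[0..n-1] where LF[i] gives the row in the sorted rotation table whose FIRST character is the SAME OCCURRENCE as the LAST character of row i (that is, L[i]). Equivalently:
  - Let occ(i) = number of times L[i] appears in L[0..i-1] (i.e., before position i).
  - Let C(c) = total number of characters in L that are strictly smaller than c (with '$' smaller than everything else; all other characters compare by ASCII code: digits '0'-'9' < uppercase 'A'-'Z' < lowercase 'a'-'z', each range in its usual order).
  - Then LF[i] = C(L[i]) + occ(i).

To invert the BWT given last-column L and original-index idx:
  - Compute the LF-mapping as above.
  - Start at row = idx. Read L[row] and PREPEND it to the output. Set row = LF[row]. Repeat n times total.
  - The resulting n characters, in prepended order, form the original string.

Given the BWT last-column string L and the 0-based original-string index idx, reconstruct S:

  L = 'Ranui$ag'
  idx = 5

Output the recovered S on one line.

LF mapping: 1 2 6 7 5 0 3 4
Walk LF starting at row 5, prepending L[row]:
  step 1: row=5, L[5]='$', prepend. Next row=LF[5]=0
  step 2: row=0, L[0]='R', prepend. Next row=LF[0]=1
  step 3: row=1, L[1]='a', prepend. Next row=LF[1]=2
  step 4: row=2, L[2]='n', prepend. Next row=LF[2]=6
  step 5: row=6, L[6]='a', prepend. Next row=LF[6]=3
  step 6: row=3, L[3]='u', prepend. Next row=LF[3]=7
  step 7: row=7, L[7]='g', prepend. Next row=LF[7]=4
  step 8: row=4, L[4]='i', prepend. Next row=LF[4]=5
Reversed output: iguanaR$

Answer: iguanaR$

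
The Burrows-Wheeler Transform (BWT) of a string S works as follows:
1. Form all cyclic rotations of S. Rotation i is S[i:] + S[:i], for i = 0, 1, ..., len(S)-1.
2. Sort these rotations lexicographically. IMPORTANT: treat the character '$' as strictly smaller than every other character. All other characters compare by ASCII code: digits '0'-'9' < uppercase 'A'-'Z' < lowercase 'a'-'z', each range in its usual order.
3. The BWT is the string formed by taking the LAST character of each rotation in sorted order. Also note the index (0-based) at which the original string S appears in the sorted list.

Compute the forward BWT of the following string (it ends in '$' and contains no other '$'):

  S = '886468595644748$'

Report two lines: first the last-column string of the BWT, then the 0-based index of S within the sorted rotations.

All 16 rotations (rotation i = S[i:]+S[:i]):
  rot[0] = 886468595644748$
  rot[1] = 86468595644748$8
  rot[2] = 6468595644748$88
  rot[3] = 468595644748$886
  rot[4] = 68595644748$8864
  rot[5] = 8595644748$88646
  rot[6] = 595644748$886468
  rot[7] = 95644748$8864685
  rot[8] = 5644748$88646859
  rot[9] = 644748$886468595
  rot[10] = 44748$8864685956
  rot[11] = 4748$88646859564
  rot[12] = 748$886468595644
  rot[13] = 48$8864685956447
  rot[14] = 8$88646859564474
  rot[15] = $886468595644748
Sorted (with $ < everything):
  sorted[0] = $886468595644748  (last char: '8')
  sorted[1] = 44748$8864685956  (last char: '6')
  sorted[2] = 468595644748$886  (last char: '6')
  sorted[3] = 4748$88646859564  (last char: '4')
  sorted[4] = 48$8864685956447  (last char: '7')
  sorted[5] = 5644748$88646859  (last char: '9')
  sorted[6] = 595644748$886468  (last char: '8')
  sorted[7] = 644748$886468595  (last char: '5')
  sorted[8] = 6468595644748$88  (last char: '8')
  sorted[9] = 68595644748$8864  (last char: '4')
  sorted[10] = 748$886468595644  (last char: '4')
  sorted[11] = 8$88646859564474  (last char: '4')
  sorted[12] = 8595644748$88646  (last char: '6')
  sorted[13] = 86468595644748$8  (last char: '8')
  sorted[14] = 886468595644748$  (last char: '$')
  sorted[15] = 95644748$8864685  (last char: '5')
Last column: 86647985844468$5
Original string S is at sorted index 14

Answer: 86647985844468$5
14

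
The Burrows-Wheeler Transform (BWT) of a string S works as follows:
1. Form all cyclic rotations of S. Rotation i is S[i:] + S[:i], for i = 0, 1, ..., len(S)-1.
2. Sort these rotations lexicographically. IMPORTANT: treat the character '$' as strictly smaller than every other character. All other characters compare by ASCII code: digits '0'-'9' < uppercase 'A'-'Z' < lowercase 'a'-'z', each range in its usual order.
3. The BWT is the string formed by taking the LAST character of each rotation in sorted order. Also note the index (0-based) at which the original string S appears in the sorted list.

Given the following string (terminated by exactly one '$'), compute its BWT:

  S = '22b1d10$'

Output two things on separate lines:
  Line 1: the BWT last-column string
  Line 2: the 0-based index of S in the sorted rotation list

Answer: 01db$221
4

Derivation:
All 8 rotations (rotation i = S[i:]+S[:i]):
  rot[0] = 22b1d10$
  rot[1] = 2b1d10$2
  rot[2] = b1d10$22
  rot[3] = 1d10$22b
  rot[4] = d10$22b1
  rot[5] = 10$22b1d
  rot[6] = 0$22b1d1
  rot[7] = $22b1d10
Sorted (with $ < everything):
  sorted[0] = $22b1d10  (last char: '0')
  sorted[1] = 0$22b1d1  (last char: '1')
  sorted[2] = 10$22b1d  (last char: 'd')
  sorted[3] = 1d10$22b  (last char: 'b')
  sorted[4] = 22b1d10$  (last char: '$')
  sorted[5] = 2b1d10$2  (last char: '2')
  sorted[6] = b1d10$22  (last char: '2')
  sorted[7] = d10$22b1  (last char: '1')
Last column: 01db$221
Original string S is at sorted index 4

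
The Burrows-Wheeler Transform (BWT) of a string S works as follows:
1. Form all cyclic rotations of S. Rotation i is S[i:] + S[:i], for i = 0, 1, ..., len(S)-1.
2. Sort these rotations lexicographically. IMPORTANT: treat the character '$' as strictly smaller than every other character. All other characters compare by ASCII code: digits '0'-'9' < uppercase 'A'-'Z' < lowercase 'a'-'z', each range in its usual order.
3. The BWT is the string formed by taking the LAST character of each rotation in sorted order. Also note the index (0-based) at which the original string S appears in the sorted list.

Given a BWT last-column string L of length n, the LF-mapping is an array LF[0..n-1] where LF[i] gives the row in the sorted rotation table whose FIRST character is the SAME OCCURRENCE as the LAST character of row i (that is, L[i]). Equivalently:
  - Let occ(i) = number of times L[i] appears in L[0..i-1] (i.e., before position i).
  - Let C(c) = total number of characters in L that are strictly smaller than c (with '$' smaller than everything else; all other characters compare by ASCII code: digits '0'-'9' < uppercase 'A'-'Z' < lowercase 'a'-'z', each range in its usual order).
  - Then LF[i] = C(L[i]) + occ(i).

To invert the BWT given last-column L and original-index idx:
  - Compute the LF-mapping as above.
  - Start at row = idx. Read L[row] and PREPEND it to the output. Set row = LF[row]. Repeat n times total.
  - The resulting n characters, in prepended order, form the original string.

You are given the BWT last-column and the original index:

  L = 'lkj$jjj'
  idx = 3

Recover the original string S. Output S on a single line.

Answer: jkjjjl$

Derivation:
LF mapping: 6 5 1 0 2 3 4
Walk LF starting at row 3, prepending L[row]:
  step 1: row=3, L[3]='$', prepend. Next row=LF[3]=0
  step 2: row=0, L[0]='l', prepend. Next row=LF[0]=6
  step 3: row=6, L[6]='j', prepend. Next row=LF[6]=4
  step 4: row=4, L[4]='j', prepend. Next row=LF[4]=2
  step 5: row=2, L[2]='j', prepend. Next row=LF[2]=1
  step 6: row=1, L[1]='k', prepend. Next row=LF[1]=5
  step 7: row=5, L[5]='j', prepend. Next row=LF[5]=3
Reversed output: jkjjjl$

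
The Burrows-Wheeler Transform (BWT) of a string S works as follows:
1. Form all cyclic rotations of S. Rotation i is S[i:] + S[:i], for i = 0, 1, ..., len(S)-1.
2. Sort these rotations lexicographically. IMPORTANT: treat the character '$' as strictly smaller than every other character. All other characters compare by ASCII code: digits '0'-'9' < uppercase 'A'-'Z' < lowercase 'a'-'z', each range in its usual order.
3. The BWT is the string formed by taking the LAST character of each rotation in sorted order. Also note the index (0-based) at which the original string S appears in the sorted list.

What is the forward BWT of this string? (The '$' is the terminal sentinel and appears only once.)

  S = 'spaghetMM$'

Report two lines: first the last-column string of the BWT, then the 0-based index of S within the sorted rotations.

All 10 rotations (rotation i = S[i:]+S[:i]):
  rot[0] = spaghetMM$
  rot[1] = paghetMM$s
  rot[2] = aghetMM$sp
  rot[3] = ghetMM$spa
  rot[4] = hetMM$spag
  rot[5] = etMM$spagh
  rot[6] = tMM$spaghe
  rot[7] = MM$spaghet
  rot[8] = M$spaghetM
  rot[9] = $spaghetMM
Sorted (with $ < everything):
  sorted[0] = $spaghetMM  (last char: 'M')
  sorted[1] = M$spaghetM  (last char: 'M')
  sorted[2] = MM$spaghet  (last char: 't')
  sorted[3] = aghetMM$sp  (last char: 'p')
  sorted[4] = etMM$spagh  (last char: 'h')
  sorted[5] = ghetMM$spa  (last char: 'a')
  sorted[6] = hetMM$spag  (last char: 'g')
  sorted[7] = paghetMM$s  (last char: 's')
  sorted[8] = spaghetMM$  (last char: '$')
  sorted[9] = tMM$spaghe  (last char: 'e')
Last column: MMtphags$e
Original string S is at sorted index 8

Answer: MMtphags$e
8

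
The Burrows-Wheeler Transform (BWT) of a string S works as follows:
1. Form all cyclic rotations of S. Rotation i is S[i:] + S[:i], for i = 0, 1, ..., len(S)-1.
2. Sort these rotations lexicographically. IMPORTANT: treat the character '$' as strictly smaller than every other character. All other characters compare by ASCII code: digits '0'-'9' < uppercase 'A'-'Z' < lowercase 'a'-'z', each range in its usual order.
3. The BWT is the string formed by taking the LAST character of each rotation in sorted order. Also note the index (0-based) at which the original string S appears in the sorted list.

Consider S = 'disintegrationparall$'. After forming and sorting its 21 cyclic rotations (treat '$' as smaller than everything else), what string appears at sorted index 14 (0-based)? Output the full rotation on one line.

Answer: onparall$disintegrati

Derivation:
All 21 rotations (rotation i = S[i:]+S[:i]):
  rot[0] = disintegrationparall$
  rot[1] = isintegrationparall$d
  rot[2] = sintegrationparall$di
  rot[3] = integrationparall$dis
  rot[4] = ntegrationparall$disi
  rot[5] = tegrationparall$disin
  rot[6] = egrationparall$disint
  rot[7] = grationparall$disinte
  rot[8] = rationparall$disinteg
  rot[9] = ationparall$disintegr
  rot[10] = tionparall$disintegra
  rot[11] = ionparall$disintegrat
  rot[12] = onparall$disintegrati
  rot[13] = nparall$disintegratio
  rot[14] = parall$disintegration
  rot[15] = arall$disintegrationp
  rot[16] = rall$disintegrationpa
  rot[17] = all$disintegrationpar
  rot[18] = ll$disintegrationpara
  rot[19] = l$disintegrationparal
  rot[20] = $disintegrationparall
Sorted (with $ < everything):
  sorted[0] = $disintegrationparall
  sorted[1] = all$disintegrationpar
  sorted[2] = arall$disintegrationp
  sorted[3] = ationparall$disintegr
  sorted[4] = disintegrationparall$
  sorted[5] = egrationparall$disint
  sorted[6] = grationparall$disinte
  sorted[7] = integrationparall$dis
  sorted[8] = ionparall$disintegrat
  sorted[9] = isintegrationparall$d
  sorted[10] = l$disintegrationparal
  sorted[11] = ll$disintegrationpara
  sorted[12] = nparall$disintegratio
  sorted[13] = ntegrationparall$disi
  sorted[14] = onparall$disintegrati
  sorted[15] = parall$disintegration
  sorted[16] = rall$disintegrationpa
  sorted[17] = rationparall$disinteg
  sorted[18] = sintegrationparall$di
  sorted[19] = tegrationparall$disin
  sorted[20] = tionparall$disintegra
sorted[14] = onparall$disintegrati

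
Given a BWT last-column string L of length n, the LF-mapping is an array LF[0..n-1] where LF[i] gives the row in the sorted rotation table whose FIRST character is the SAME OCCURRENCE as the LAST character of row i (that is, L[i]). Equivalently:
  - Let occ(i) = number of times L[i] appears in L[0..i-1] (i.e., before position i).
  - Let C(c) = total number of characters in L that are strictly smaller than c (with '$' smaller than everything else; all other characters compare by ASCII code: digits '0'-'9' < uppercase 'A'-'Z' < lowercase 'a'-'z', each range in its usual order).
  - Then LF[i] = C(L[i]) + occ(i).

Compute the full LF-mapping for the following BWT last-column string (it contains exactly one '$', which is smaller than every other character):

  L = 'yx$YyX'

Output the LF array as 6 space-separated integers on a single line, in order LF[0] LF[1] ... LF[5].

Char counts: '$':1, 'X':1, 'Y':1, 'x':1, 'y':2
C (first-col start): C('$')=0, C('X')=1, C('Y')=2, C('x')=3, C('y')=4
L[0]='y': occ=0, LF[0]=C('y')+0=4+0=4
L[1]='x': occ=0, LF[1]=C('x')+0=3+0=3
L[2]='$': occ=0, LF[2]=C('$')+0=0+0=0
L[3]='Y': occ=0, LF[3]=C('Y')+0=2+0=2
L[4]='y': occ=1, LF[4]=C('y')+1=4+1=5
L[5]='X': occ=0, LF[5]=C('X')+0=1+0=1

Answer: 4 3 0 2 5 1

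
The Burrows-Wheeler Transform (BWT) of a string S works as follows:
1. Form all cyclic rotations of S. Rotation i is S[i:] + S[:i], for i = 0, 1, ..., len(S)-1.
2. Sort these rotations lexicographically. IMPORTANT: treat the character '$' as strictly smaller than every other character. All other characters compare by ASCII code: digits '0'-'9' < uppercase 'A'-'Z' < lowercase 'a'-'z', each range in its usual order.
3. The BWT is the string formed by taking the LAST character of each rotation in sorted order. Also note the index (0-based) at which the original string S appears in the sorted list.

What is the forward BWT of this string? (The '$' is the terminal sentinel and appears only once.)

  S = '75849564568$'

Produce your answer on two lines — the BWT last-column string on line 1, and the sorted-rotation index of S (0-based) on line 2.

Answer: 86894755$654
8

Derivation:
All 12 rotations (rotation i = S[i:]+S[:i]):
  rot[0] = 75849564568$
  rot[1] = 5849564568$7
  rot[2] = 849564568$75
  rot[3] = 49564568$758
  rot[4] = 9564568$7584
  rot[5] = 564568$75849
  rot[6] = 64568$758495
  rot[7] = 4568$7584956
  rot[8] = 568$75849564
  rot[9] = 68$758495645
  rot[10] = 8$7584956456
  rot[11] = $75849564568
Sorted (with $ < everything):
  sorted[0] = $75849564568  (last char: '8')
  sorted[1] = 4568$7584956  (last char: '6')
  sorted[2] = 49564568$758  (last char: '8')
  sorted[3] = 564568$75849  (last char: '9')
  sorted[4] = 568$75849564  (last char: '4')
  sorted[5] = 5849564568$7  (last char: '7')
  sorted[6] = 64568$758495  (last char: '5')
  sorted[7] = 68$758495645  (last char: '5')
  sorted[8] = 75849564568$  (last char: '$')
  sorted[9] = 8$7584956456  (last char: '6')
  sorted[10] = 849564568$75  (last char: '5')
  sorted[11] = 9564568$7584  (last char: '4')
Last column: 86894755$654
Original string S is at sorted index 8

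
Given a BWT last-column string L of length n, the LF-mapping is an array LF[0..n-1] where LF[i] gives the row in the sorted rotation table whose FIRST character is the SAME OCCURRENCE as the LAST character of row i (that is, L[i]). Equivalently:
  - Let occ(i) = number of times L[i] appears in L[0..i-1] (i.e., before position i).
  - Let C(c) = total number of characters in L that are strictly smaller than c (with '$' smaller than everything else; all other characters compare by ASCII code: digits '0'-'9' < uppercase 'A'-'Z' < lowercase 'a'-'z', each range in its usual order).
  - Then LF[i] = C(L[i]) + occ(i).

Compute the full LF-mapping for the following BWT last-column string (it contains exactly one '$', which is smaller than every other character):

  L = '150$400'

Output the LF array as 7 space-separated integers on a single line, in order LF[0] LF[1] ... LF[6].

Answer: 4 6 1 0 5 2 3

Derivation:
Char counts: '$':1, '0':3, '1':1, '4':1, '5':1
C (first-col start): C('$')=0, C('0')=1, C('1')=4, C('4')=5, C('5')=6
L[0]='1': occ=0, LF[0]=C('1')+0=4+0=4
L[1]='5': occ=0, LF[1]=C('5')+0=6+0=6
L[2]='0': occ=0, LF[2]=C('0')+0=1+0=1
L[3]='$': occ=0, LF[3]=C('$')+0=0+0=0
L[4]='4': occ=0, LF[4]=C('4')+0=5+0=5
L[5]='0': occ=1, LF[5]=C('0')+1=1+1=2
L[6]='0': occ=2, LF[6]=C('0')+2=1+2=3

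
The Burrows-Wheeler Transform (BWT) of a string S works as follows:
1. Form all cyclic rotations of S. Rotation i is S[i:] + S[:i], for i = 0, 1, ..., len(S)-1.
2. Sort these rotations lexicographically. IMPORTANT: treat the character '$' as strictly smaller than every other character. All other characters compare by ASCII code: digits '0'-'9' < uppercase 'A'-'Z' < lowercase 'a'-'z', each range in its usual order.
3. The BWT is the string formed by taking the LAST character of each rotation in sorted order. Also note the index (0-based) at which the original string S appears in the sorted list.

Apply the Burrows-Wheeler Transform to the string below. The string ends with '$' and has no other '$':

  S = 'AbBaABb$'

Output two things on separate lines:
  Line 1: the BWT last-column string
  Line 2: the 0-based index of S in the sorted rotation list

All 8 rotations (rotation i = S[i:]+S[:i]):
  rot[0] = AbBaABb$
  rot[1] = bBaABb$A
  rot[2] = BaABb$Ab
  rot[3] = aABb$AbB
  rot[4] = ABb$AbBa
  rot[5] = Bb$AbBaA
  rot[6] = b$AbBaAB
  rot[7] = $AbBaABb
Sorted (with $ < everything):
  sorted[0] = $AbBaABb  (last char: 'b')
  sorted[1] = ABb$AbBa  (last char: 'a')
  sorted[2] = AbBaABb$  (last char: '$')
  sorted[3] = BaABb$Ab  (last char: 'b')
  sorted[4] = Bb$AbBaA  (last char: 'A')
  sorted[5] = aABb$AbB  (last char: 'B')
  sorted[6] = b$AbBaAB  (last char: 'B')
  sorted[7] = bBaABb$A  (last char: 'A')
Last column: ba$bABBA
Original string S is at sorted index 2

Answer: ba$bABBA
2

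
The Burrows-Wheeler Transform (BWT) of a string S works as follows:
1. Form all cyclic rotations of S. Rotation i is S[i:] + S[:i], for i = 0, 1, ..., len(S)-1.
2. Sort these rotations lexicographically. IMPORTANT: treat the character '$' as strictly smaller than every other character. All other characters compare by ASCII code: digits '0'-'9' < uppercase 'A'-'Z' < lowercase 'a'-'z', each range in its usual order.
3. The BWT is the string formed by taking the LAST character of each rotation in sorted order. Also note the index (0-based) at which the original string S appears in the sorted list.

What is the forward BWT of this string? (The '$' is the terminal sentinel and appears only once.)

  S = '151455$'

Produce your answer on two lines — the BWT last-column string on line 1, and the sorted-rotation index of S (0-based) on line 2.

All 7 rotations (rotation i = S[i:]+S[:i]):
  rot[0] = 151455$
  rot[1] = 51455$1
  rot[2] = 1455$15
  rot[3] = 455$151
  rot[4] = 55$1514
  rot[5] = 5$15145
  rot[6] = $151455
Sorted (with $ < everything):
  sorted[0] = $151455  (last char: '5')
  sorted[1] = 1455$15  (last char: '5')
  sorted[2] = 151455$  (last char: '$')
  sorted[3] = 455$151  (last char: '1')
  sorted[4] = 5$15145  (last char: '5')
  sorted[5] = 51455$1  (last char: '1')
  sorted[6] = 55$1514  (last char: '4')
Last column: 55$1514
Original string S is at sorted index 2

Answer: 55$1514
2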